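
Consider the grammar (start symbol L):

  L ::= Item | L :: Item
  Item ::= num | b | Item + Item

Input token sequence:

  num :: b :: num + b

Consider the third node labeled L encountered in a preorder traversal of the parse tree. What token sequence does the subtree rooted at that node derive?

num

[L [L [L [Item num]] :: [Item b]] :: [Item [Item num] + [Item b]]]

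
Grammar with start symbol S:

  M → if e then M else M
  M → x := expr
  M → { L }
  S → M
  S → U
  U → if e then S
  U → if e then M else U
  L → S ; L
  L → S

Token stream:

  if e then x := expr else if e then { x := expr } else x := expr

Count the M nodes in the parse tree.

6

[S [M if e then [M x := expr] else [M if e then [M { [L [S [M x := expr]]] }] else [M x := expr]]]]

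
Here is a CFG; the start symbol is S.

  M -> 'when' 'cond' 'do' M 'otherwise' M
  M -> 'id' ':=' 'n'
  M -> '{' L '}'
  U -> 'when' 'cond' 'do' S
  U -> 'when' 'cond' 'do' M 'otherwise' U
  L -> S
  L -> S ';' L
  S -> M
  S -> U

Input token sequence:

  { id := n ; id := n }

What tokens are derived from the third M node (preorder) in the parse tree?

id := n

[S [M { [L [S [M id := n]] ; [L [S [M id := n]]]] }]]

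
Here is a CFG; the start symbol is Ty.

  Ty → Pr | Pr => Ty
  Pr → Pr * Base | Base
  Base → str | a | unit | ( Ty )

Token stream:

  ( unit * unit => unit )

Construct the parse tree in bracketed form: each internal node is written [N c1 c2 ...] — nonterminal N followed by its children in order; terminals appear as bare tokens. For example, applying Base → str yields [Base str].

[Ty [Pr [Base ( [Ty [Pr [Pr [Base unit]] * [Base unit]] => [Ty [Pr [Base unit]]]] )]]]

Ty
Pr
Base
( Ty )
( Pr => Ty )
( Pr * Base => Ty )
( Base * Base => Ty )
( unit * Base => Ty )
( unit * unit => Ty )
( unit * unit => Pr )
( unit * unit => Base )
( unit * unit => unit )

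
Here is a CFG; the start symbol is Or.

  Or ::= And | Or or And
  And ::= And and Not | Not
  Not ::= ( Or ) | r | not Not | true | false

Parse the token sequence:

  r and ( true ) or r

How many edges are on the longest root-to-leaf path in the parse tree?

7

[Or [Or [And [And [Not r]] and [Not ( [Or [And [Not true]]] )]]] or [And [Not r]]]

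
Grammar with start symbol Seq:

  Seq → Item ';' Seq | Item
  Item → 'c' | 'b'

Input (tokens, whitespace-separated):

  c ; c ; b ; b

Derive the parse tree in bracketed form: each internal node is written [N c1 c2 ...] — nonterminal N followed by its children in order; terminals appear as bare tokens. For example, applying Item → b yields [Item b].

Seq
Item ; Seq
c ; Seq
c ; Item ; Seq
c ; c ; Seq
c ; c ; Item ; Seq
c ; c ; b ; Seq
c ; c ; b ; Item
c ; c ; b ; b

[Seq [Item c] ; [Seq [Item c] ; [Seq [Item b] ; [Seq [Item b]]]]]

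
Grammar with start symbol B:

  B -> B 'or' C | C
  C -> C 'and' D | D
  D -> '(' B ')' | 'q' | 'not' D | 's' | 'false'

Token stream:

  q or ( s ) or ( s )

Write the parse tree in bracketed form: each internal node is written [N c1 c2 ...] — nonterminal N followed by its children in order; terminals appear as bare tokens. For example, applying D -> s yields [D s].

[B [B [B [C [D q]]] or [C [D ( [B [C [D s]]] )]]] or [C [D ( [B [C [D s]]] )]]]

B
B or C
B or C or C
C or C or C
D or C or C
q or C or C
q or D or C
q or ( B ) or C
q or ( C ) or C
q or ( D ) or C
q or ( s ) or C
q or ( s ) or D
q or ( s ) or ( B )
q or ( s ) or ( C )
q or ( s ) or ( D )
q or ( s ) or ( s )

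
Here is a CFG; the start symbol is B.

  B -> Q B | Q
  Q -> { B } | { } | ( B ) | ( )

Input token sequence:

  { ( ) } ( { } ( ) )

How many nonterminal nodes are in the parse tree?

10

[B [Q { [B [Q ( )]] }] [B [Q ( [B [Q { }] [B [Q ( )]]] )]]]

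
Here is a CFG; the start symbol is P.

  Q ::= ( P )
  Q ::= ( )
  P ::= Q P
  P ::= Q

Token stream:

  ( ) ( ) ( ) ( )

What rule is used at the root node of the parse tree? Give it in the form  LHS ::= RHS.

P ::= Q P

[P [Q ( )] [P [Q ( )] [P [Q ( )] [P [Q ( )]]]]]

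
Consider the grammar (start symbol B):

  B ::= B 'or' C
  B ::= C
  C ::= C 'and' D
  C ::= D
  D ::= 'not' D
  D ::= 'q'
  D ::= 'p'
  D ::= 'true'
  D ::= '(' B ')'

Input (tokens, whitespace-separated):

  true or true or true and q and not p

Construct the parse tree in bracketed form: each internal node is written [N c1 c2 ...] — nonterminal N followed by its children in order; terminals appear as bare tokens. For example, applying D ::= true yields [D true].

B
B or C
B or C or C
C or C or C
D or C or C
true or C or C
true or D or C
true or true or C
true or true or C and D
true or true or C and D and D
true or true or D and D and D
true or true or true and D and D
true or true or true and q and D
true or true or true and q and not D
true or true or true and q and not p

[B [B [B [C [D true]]] or [C [D true]]] or [C [C [C [D true]] and [D q]] and [D not [D p]]]]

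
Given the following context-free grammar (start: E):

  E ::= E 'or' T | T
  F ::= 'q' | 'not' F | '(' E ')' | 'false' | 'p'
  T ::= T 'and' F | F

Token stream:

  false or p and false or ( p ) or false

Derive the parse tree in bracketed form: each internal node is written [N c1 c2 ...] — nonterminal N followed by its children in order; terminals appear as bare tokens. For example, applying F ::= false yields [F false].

E
E or T
E or T or T
E or T or T or T
T or T or T or T
F or T or T or T
false or T or T or T
false or T and F or T or T
false or F and F or T or T
false or p and F or T or T
false or p and false or T or T
false or p and false or F or T
false or p and false or ( E ) or T
false or p and false or ( T ) or T
false or p and false or ( F ) or T
false or p and false or ( p ) or T
false or p and false or ( p ) or F
false or p and false or ( p ) or false

[E [E [E [E [T [F false]]] or [T [T [F p]] and [F false]]] or [T [F ( [E [T [F p]]] )]]] or [T [F false]]]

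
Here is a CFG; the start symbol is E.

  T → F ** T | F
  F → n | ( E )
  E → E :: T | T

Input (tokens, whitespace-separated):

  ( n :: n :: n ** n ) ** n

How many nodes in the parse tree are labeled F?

[E [T [F ( [E [E [E [T [F n]]] :: [T [F n]]] :: [T [F n] ** [T [F n]]]] )] ** [T [F n]]]]

6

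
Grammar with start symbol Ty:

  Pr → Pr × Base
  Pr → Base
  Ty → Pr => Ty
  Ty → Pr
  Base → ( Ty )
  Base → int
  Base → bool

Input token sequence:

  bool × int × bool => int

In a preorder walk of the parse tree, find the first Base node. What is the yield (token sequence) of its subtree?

bool

[Ty [Pr [Pr [Pr [Base bool]] × [Base int]] × [Base bool]] => [Ty [Pr [Base int]]]]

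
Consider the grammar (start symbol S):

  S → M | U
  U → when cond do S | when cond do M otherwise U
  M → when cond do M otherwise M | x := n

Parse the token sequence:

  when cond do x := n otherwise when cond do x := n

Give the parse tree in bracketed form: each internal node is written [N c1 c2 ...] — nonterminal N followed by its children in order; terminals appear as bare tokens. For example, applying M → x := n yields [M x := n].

S
U
when cond do M otherwise U
when cond do x := n otherwise U
when cond do x := n otherwise when cond do S
when cond do x := n otherwise when cond do M
when cond do x := n otherwise when cond do x := n

[S [U when cond do [M x := n] otherwise [U when cond do [S [M x := n]]]]]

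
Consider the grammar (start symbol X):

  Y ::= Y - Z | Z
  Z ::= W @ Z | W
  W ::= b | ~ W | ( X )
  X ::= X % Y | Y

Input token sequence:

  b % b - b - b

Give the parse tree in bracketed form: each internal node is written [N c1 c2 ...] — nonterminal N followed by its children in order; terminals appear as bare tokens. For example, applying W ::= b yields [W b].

X
X % Y
Y % Y
Z % Y
W % Y
b % Y
b % Y - Z
b % Y - Z - Z
b % Z - Z - Z
b % W - Z - Z
b % b - Z - Z
b % b - W - Z
b % b - b - Z
b % b - b - W
b % b - b - b

[X [X [Y [Z [W b]]]] % [Y [Y [Y [Z [W b]]] - [Z [W b]]] - [Z [W b]]]]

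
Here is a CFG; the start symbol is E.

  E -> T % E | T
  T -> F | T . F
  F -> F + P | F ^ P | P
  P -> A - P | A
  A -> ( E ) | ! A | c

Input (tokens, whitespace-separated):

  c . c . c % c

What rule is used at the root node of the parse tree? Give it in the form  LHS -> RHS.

E -> T % E

[E [T [T [T [F [P [A c]]]] . [F [P [A c]]]] . [F [P [A c]]]] % [E [T [F [P [A c]]]]]]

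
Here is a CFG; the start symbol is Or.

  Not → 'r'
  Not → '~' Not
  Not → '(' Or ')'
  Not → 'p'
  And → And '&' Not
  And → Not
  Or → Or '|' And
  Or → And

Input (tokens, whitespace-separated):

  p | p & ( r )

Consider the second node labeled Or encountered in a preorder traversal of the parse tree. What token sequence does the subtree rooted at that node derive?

[Or [Or [And [Not p]]] | [And [And [Not p]] & [Not ( [Or [And [Not r]]] )]]]

p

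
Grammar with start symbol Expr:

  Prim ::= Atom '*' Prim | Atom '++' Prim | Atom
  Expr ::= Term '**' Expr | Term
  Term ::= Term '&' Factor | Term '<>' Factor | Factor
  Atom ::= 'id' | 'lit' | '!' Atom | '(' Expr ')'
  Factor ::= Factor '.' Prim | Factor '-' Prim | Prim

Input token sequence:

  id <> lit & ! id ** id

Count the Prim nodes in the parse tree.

4

[Expr [Term [Term [Term [Factor [Prim [Atom id]]]] <> [Factor [Prim [Atom lit]]]] & [Factor [Prim [Atom ! [Atom id]]]]] ** [Expr [Term [Factor [Prim [Atom id]]]]]]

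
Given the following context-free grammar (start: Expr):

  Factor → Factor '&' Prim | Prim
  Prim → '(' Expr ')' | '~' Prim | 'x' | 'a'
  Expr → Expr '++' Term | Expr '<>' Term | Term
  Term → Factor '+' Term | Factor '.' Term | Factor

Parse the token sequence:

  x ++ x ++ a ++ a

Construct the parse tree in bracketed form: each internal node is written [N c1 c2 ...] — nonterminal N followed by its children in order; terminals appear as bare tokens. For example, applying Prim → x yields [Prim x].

Expr
Expr ++ Term
Expr ++ Term ++ Term
Expr ++ Term ++ Term ++ Term
Term ++ Term ++ Term ++ Term
Factor ++ Term ++ Term ++ Term
Prim ++ Term ++ Term ++ Term
x ++ Term ++ Term ++ Term
x ++ Factor ++ Term ++ Term
x ++ Prim ++ Term ++ Term
x ++ x ++ Term ++ Term
x ++ x ++ Factor ++ Term
x ++ x ++ Prim ++ Term
x ++ x ++ a ++ Term
x ++ x ++ a ++ Factor
x ++ x ++ a ++ Prim
x ++ x ++ a ++ a

[Expr [Expr [Expr [Expr [Term [Factor [Prim x]]]] ++ [Term [Factor [Prim x]]]] ++ [Term [Factor [Prim a]]]] ++ [Term [Factor [Prim a]]]]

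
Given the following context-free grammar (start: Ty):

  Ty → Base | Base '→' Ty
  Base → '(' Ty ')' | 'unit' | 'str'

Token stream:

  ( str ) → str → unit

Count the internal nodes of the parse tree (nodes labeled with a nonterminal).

[Ty [Base ( [Ty [Base str]] )] → [Ty [Base str] → [Ty [Base unit]]]]

8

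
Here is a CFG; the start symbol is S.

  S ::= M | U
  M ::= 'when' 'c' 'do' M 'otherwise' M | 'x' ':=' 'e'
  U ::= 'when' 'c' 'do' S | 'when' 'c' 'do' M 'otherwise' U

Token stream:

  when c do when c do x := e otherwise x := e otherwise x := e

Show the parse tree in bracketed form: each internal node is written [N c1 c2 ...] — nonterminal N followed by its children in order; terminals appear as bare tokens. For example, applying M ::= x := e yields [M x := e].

[S [M when c do [M when c do [M x := e] otherwise [M x := e]] otherwise [M x := e]]]

S
M
when c do M otherwise M
when c do when c do M otherwise M otherwise M
when c do when c do x := e otherwise M otherwise M
when c do when c do x := e otherwise x := e otherwise M
when c do when c do x := e otherwise x := e otherwise x := e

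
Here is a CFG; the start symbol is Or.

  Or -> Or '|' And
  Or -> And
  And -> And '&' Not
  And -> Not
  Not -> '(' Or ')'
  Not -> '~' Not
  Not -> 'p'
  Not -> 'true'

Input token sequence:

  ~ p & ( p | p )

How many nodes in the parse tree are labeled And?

[Or [And [And [Not ~ [Not p]]] & [Not ( [Or [Or [And [Not p]]] | [And [Not p]]] )]]]

4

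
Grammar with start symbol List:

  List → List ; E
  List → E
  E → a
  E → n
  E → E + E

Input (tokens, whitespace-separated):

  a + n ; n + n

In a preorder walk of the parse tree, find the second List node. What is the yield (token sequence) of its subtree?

a + n

[List [List [E [E a] + [E n]]] ; [E [E n] + [E n]]]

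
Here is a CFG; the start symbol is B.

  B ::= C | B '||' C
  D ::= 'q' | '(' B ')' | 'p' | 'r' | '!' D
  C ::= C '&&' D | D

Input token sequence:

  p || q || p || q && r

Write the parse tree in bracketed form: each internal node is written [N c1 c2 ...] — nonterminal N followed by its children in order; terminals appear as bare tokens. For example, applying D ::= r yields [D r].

[B [B [B [B [C [D p]]] || [C [D q]]] || [C [D p]]] || [C [C [D q]] && [D r]]]

B
B || C
B || C || C
B || C || C || C
C || C || C || C
D || C || C || C
p || C || C || C
p || D || C || C
p || q || C || C
p || q || D || C
p || q || p || C
p || q || p || C && D
p || q || p || D && D
p || q || p || q && D
p || q || p || q && r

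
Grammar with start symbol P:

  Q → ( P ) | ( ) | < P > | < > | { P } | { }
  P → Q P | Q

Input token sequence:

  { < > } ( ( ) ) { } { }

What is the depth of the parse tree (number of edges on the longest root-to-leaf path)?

5

[P [Q { [P [Q < >]] }] [P [Q ( [P [Q ( )]] )] [P [Q { }] [P [Q { }]]]]]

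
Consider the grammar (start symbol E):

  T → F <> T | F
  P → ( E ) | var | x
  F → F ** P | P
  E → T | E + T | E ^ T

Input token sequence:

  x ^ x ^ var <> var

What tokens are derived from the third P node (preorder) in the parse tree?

[E [E [E [T [F [P x]]]] ^ [T [F [P x]]]] ^ [T [F [P var]] <> [T [F [P var]]]]]

var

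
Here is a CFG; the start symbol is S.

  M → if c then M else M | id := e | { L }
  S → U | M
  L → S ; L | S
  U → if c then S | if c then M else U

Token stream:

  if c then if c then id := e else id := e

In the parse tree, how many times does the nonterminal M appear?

[S [U if c then [S [M if c then [M id := e] else [M id := e]]]]]

3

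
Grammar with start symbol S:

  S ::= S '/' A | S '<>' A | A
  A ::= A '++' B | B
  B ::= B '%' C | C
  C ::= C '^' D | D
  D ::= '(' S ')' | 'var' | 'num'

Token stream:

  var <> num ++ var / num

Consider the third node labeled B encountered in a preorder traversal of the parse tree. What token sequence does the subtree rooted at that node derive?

var

[S [S [S [A [B [C [D var]]]]] <> [A [A [B [C [D num]]]] ++ [B [C [D var]]]]] / [A [B [C [D num]]]]]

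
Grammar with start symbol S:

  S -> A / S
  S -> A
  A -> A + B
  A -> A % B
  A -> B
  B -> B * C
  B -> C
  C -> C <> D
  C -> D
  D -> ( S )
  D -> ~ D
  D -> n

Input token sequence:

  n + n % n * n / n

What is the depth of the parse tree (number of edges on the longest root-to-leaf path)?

7

[S [A [A [A [B [C [D n]]]] + [B [C [D n]]]] % [B [B [C [D n]]] * [C [D n]]]] / [S [A [B [C [D n]]]]]]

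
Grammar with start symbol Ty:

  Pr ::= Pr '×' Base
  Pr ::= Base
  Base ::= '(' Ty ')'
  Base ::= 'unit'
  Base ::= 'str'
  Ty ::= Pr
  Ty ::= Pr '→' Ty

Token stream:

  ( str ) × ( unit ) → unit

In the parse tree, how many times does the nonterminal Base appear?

[Ty [Pr [Pr [Base ( [Ty [Pr [Base str]]] )]] × [Base ( [Ty [Pr [Base unit]]] )]] → [Ty [Pr [Base unit]]]]

5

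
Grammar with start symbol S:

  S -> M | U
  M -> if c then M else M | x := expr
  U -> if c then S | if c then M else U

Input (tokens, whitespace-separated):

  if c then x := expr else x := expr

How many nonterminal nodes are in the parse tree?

4

[S [M if c then [M x := expr] else [M x := expr]]]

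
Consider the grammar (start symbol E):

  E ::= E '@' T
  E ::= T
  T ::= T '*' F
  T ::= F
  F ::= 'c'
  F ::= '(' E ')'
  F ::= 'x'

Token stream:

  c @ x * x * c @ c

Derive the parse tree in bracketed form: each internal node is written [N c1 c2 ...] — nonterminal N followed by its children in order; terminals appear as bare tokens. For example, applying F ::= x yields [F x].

E
E @ T
E @ T @ T
T @ T @ T
F @ T @ T
c @ T @ T
c @ T * F @ T
c @ T * F * F @ T
c @ F * F * F @ T
c @ x * F * F @ T
c @ x * x * F @ T
c @ x * x * c @ T
c @ x * x * c @ F
c @ x * x * c @ c

[E [E [E [T [F c]]] @ [T [T [T [F x]] * [F x]] * [F c]]] @ [T [F c]]]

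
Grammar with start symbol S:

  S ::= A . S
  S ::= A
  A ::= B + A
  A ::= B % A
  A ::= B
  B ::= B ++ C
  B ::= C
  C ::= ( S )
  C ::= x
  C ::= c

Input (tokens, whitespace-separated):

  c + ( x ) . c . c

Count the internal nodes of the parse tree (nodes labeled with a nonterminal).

19

[S [A [B [C c]] + [A [B [C ( [S [A [B [C x]]]] )]]]] . [S [A [B [C c]]] . [S [A [B [C c]]]]]]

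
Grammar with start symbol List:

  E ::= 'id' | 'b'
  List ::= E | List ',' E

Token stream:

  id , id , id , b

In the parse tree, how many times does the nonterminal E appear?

[List [List [List [List [E id]] , [E id]] , [E id]] , [E b]]

4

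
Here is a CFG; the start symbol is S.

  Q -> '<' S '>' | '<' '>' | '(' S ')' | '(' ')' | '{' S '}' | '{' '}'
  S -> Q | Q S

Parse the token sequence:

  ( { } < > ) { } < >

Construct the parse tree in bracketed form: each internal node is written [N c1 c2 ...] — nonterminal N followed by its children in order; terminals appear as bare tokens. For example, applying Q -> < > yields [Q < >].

S
Q S
( S ) S
( Q S ) S
( { } S ) S
( { } Q ) S
( { } < > ) S
( { } < > ) Q S
( { } < > ) { } S
( { } < > ) { } Q
( { } < > ) { } < >

[S [Q ( [S [Q { }] [S [Q < >]]] )] [S [Q { }] [S [Q < >]]]]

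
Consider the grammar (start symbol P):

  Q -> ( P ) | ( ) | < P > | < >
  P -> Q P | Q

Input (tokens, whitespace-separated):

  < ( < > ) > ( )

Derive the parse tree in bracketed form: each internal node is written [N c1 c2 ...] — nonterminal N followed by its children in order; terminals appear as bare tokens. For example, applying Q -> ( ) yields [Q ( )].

P
Q P
< P > P
< Q > P
< ( P ) > P
< ( Q ) > P
< ( < > ) > P
< ( < > ) > Q
< ( < > ) > ( )

[P [Q < [P [Q ( [P [Q < >]] )]] >] [P [Q ( )]]]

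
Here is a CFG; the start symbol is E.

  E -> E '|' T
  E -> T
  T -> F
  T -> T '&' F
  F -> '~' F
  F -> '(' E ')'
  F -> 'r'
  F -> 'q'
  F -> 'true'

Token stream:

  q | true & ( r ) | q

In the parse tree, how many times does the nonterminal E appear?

4

[E [E [E [T [F q]]] | [T [T [F true]] & [F ( [E [T [F r]]] )]]] | [T [F q]]]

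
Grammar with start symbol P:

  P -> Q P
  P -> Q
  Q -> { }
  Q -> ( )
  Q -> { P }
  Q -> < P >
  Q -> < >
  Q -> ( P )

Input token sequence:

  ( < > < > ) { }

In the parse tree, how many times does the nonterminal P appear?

4

[P [Q ( [P [Q < >] [P [Q < >]]] )] [P [Q { }]]]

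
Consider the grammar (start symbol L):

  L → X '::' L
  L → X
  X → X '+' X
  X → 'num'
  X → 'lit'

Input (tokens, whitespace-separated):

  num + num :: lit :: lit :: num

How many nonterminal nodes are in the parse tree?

10

[L [X [X num] + [X num]] :: [L [X lit] :: [L [X lit] :: [L [X num]]]]]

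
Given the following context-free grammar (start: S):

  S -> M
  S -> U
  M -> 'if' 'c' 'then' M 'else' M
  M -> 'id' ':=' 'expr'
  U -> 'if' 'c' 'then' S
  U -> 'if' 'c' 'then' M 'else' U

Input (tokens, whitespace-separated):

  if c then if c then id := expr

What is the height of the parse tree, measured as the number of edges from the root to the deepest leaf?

[S [U if c then [S [U if c then [S [M id := expr]]]]]]

6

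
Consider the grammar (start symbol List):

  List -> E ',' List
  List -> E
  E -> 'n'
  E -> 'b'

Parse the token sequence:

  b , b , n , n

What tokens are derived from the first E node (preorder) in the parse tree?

[List [E b] , [List [E b] , [List [E n] , [List [E n]]]]]

b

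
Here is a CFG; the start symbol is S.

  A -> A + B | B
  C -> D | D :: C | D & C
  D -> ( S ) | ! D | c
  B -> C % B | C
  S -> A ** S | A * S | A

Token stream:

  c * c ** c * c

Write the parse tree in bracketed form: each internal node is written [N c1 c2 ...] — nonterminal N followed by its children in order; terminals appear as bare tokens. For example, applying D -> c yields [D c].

[S [A [B [C [D c]]]] * [S [A [B [C [D c]]]] ** [S [A [B [C [D c]]]] * [S [A [B [C [D c]]]]]]]]

S
A * S
B * S
C * S
D * S
c * S
c * A ** S
c * B ** S
c * C ** S
c * D ** S
c * c ** S
c * c ** A * S
c * c ** B * S
c * c ** C * S
c * c ** D * S
c * c ** c * S
c * c ** c * A
c * c ** c * B
c * c ** c * C
c * c ** c * D
c * c ** c * c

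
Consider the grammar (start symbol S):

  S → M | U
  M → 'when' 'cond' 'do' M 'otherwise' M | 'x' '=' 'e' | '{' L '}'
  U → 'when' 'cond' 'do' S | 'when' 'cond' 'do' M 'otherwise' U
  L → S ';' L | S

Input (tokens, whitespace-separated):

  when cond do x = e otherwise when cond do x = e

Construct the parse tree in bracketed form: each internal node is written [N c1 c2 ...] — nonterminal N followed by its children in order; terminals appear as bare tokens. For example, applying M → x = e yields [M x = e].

S
U
when cond do M otherwise U
when cond do x = e otherwise U
when cond do x = e otherwise when cond do S
when cond do x = e otherwise when cond do M
when cond do x = e otherwise when cond do x = e

[S [U when cond do [M x = e] otherwise [U when cond do [S [M x = e]]]]]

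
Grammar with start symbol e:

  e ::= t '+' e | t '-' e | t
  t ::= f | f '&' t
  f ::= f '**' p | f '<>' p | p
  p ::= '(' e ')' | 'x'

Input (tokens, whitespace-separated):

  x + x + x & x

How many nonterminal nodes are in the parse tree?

15

[e [t [f [p x]]] + [e [t [f [p x]]] + [e [t [f [p x]] & [t [f [p x]]]]]]]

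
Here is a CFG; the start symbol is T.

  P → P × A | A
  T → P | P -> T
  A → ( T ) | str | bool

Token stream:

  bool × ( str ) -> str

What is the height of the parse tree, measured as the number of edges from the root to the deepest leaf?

[T [P [P [A bool]] × [A ( [T [P [A str]]] )]] -> [T [P [A str]]]]

6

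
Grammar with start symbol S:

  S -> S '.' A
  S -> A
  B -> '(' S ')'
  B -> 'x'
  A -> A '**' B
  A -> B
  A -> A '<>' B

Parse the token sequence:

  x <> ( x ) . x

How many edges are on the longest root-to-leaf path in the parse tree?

[S [S [A [A [B x]] <> [B ( [S [A [B x]]] )]]] . [A [B x]]]

7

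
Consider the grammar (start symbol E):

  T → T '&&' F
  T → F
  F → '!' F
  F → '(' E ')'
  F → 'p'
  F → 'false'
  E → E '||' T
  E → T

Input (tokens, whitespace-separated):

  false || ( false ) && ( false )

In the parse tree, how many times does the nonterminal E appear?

[E [E [T [F false]]] || [T [T [F ( [E [T [F false]]] )]] && [F ( [E [T [F false]]] )]]]

4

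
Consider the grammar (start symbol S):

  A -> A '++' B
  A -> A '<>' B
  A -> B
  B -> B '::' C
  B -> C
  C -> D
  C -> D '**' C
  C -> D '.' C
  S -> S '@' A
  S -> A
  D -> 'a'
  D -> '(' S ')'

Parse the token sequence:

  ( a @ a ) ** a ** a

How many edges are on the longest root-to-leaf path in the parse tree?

[S [A [B [C [D ( [S [S [A [B [C [D a]]]]] @ [A [B [C [D a]]]]] )] ** [C [D a] ** [C [D a]]]]]]]

11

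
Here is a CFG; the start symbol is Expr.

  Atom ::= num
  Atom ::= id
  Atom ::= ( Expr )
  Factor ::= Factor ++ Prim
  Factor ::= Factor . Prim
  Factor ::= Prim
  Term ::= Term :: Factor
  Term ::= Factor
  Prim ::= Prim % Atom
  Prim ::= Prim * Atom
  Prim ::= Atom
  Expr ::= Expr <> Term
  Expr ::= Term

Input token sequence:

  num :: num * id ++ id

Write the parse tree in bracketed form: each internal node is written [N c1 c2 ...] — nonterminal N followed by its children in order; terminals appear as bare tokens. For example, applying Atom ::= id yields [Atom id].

[Expr [Term [Term [Factor [Prim [Atom num]]]] :: [Factor [Factor [Prim [Prim [Atom num]] * [Atom id]]] ++ [Prim [Atom id]]]]]

Expr
Term
Term :: Factor
Factor :: Factor
Prim :: Factor
Atom :: Factor
num :: Factor
num :: Factor ++ Prim
num :: Prim ++ Prim
num :: Prim * Atom ++ Prim
num :: Atom * Atom ++ Prim
num :: num * Atom ++ Prim
num :: num * id ++ Prim
num :: num * id ++ Atom
num :: num * id ++ id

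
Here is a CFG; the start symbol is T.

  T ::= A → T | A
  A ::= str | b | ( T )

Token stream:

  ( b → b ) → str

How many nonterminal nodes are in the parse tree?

[T [A ( [T [A b] → [T [A b]]] )] → [T [A str]]]

8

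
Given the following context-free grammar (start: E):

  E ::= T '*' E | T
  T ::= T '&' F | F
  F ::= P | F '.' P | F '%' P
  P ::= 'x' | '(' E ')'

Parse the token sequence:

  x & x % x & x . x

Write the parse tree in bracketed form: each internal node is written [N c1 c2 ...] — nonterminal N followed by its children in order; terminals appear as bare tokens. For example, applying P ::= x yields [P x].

[E [T [T [T [F [P x]]] & [F [F [P x]] % [P x]]] & [F [F [P x]] . [P x]]]]

E
T
T & F
T & F & F
F & F & F
P & F & F
x & F & F
x & F % P & F
x & P % P & F
x & x % P & F
x & x % x & F
x & x % x & F . P
x & x % x & P . P
x & x % x & x . P
x & x % x & x . x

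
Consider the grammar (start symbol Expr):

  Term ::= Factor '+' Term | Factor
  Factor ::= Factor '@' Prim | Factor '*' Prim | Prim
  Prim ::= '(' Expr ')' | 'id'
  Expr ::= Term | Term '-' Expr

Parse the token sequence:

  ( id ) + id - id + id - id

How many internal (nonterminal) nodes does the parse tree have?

22

[Expr [Term [Factor [Prim ( [Expr [Term [Factor [Prim id]]]] )]] + [Term [Factor [Prim id]]]] - [Expr [Term [Factor [Prim id]] + [Term [Factor [Prim id]]]] - [Expr [Term [Factor [Prim id]]]]]]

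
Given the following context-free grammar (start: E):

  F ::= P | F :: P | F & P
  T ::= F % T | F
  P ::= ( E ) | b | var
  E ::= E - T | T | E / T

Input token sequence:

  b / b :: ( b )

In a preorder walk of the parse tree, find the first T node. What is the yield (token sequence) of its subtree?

b

[E [E [T [F [P b]]]] / [T [F [F [P b]] :: [P ( [E [T [F [P b]]]] )]]]]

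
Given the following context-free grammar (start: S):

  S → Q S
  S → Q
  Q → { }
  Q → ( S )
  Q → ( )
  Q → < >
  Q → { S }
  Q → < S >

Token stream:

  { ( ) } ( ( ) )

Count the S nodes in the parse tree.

4

[S [Q { [S [Q ( )]] }] [S [Q ( [S [Q ( )]] )]]]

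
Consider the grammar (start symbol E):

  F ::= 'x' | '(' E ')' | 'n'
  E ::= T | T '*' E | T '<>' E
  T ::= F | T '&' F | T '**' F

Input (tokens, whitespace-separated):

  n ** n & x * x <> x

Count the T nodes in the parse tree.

5

[E [T [T [T [F n]] ** [F n]] & [F x]] * [E [T [F x]] <> [E [T [F x]]]]]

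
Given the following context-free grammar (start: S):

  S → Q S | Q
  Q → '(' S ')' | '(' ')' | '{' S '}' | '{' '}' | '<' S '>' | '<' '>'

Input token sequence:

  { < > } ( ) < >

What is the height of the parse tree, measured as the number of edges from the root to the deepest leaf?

4

[S [Q { [S [Q < >]] }] [S [Q ( )] [S [Q < >]]]]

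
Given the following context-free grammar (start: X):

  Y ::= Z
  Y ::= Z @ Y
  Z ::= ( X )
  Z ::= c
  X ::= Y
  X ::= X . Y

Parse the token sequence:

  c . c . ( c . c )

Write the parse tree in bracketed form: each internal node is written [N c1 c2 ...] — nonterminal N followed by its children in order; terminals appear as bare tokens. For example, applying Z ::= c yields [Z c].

X
X . Y
X . Y . Y
Y . Y . Y
Z . Y . Y
c . Y . Y
c . Z . Y
c . c . Y
c . c . Z
c . c . ( X )
c . c . ( X . Y )
c . c . ( Y . Y )
c . c . ( Z . Y )
c . c . ( c . Y )
c . c . ( c . Z )
c . c . ( c . c )

[X [X [X [Y [Z c]]] . [Y [Z c]]] . [Y [Z ( [X [X [Y [Z c]]] . [Y [Z c]]] )]]]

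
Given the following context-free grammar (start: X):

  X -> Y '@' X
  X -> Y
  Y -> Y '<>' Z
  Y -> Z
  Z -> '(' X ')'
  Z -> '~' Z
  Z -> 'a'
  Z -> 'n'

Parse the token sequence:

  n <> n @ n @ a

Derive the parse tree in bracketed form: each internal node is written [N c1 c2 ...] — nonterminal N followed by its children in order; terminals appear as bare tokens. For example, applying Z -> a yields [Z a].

[X [Y [Y [Z n]] <> [Z n]] @ [X [Y [Z n]] @ [X [Y [Z a]]]]]

X
Y @ X
Y <> Z @ X
Z <> Z @ X
n <> Z @ X
n <> n @ X
n <> n @ Y @ X
n <> n @ Z @ X
n <> n @ n @ X
n <> n @ n @ Y
n <> n @ n @ Z
n <> n @ n @ a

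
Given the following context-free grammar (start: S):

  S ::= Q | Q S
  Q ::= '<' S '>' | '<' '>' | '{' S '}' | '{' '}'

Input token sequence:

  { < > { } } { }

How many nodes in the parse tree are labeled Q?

4

[S [Q { [S [Q < >] [S [Q { }]]] }] [S [Q { }]]]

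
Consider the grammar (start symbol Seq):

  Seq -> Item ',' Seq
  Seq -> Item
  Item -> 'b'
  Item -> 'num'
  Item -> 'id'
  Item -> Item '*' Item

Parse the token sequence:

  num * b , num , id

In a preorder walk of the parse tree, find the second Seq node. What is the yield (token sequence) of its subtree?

num , id

[Seq [Item [Item num] * [Item b]] , [Seq [Item num] , [Seq [Item id]]]]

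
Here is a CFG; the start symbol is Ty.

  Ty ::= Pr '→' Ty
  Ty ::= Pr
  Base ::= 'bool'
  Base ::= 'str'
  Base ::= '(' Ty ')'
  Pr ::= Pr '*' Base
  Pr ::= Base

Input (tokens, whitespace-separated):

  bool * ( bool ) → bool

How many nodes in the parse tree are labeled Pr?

4

[Ty [Pr [Pr [Base bool]] * [Base ( [Ty [Pr [Base bool]]] )]] → [Ty [Pr [Base bool]]]]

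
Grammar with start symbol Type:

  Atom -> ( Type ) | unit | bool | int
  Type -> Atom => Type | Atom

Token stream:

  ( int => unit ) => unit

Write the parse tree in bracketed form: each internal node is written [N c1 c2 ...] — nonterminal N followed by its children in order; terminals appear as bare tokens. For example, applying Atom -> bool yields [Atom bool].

[Type [Atom ( [Type [Atom int] => [Type [Atom unit]]] )] => [Type [Atom unit]]]

Type
Atom => Type
( Type ) => Type
( Atom => Type ) => Type
( int => Type ) => Type
( int => Atom ) => Type
( int => unit ) => Type
( int => unit ) => Atom
( int => unit ) => unit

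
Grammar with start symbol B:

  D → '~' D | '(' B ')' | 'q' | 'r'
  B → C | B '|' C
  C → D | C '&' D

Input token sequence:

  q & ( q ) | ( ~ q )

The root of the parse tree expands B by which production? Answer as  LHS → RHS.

B → B '|' C

[B [B [C [C [D q]] & [D ( [B [C [D q]]] )]]] | [C [D ( [B [C [D ~ [D q]]]] )]]]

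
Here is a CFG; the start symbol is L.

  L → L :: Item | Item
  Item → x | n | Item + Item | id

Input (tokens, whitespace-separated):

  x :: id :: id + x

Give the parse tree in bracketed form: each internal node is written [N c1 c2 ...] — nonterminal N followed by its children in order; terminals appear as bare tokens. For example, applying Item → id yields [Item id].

[L [L [L [Item x]] :: [Item id]] :: [Item [Item id] + [Item x]]]

L
L :: Item
L :: Item :: Item
Item :: Item :: Item
x :: Item :: Item
x :: id :: Item
x :: id :: Item + Item
x :: id :: id + Item
x :: id :: id + x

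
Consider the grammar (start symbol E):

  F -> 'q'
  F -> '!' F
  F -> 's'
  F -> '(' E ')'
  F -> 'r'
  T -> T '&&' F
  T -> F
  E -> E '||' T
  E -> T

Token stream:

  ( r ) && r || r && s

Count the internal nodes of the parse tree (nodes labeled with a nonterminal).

13

[E [E [T [T [F ( [E [T [F r]]] )]] && [F r]]] || [T [T [F r]] && [F s]]]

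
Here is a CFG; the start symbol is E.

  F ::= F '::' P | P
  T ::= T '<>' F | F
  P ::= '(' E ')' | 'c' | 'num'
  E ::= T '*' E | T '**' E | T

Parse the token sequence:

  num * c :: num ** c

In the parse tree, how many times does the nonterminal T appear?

3

[E [T [F [P num]]] * [E [T [F [F [P c]] :: [P num]]] ** [E [T [F [P c]]]]]]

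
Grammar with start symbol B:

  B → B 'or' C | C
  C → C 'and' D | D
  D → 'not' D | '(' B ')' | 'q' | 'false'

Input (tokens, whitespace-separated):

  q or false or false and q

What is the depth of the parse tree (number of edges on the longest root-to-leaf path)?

5

[B [B [B [C [D q]]] or [C [D false]]] or [C [C [D false]] and [D q]]]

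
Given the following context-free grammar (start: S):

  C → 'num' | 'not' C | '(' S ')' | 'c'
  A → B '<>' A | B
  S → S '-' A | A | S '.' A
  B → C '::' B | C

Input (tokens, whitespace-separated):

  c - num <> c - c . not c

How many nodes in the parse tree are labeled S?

4

[S [S [S [S [A [B [C c]]]] - [A [B [C num]] <> [A [B [C c]]]]] - [A [B [C c]]]] . [A [B [C not [C c]]]]]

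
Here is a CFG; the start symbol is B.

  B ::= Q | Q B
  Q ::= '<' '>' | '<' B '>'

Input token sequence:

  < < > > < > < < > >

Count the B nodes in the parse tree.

[B [Q < [B [Q < >]] >] [B [Q < >] [B [Q < [B [Q < >]] >]]]]

5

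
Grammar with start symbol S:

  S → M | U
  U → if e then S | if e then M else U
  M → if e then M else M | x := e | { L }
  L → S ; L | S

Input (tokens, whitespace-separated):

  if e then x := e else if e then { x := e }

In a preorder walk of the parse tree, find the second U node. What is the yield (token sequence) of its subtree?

if e then { x := e }

[S [U if e then [M x := e] else [U if e then [S [M { [L [S [M x := e]]] }]]]]]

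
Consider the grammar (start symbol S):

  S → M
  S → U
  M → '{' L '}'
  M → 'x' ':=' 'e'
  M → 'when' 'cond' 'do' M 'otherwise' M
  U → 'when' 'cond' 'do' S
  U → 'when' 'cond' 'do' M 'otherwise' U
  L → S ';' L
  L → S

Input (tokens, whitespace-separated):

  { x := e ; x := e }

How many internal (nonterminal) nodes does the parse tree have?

[S [M { [L [S [M x := e]] ; [L [S [M x := e]]]] }]]

8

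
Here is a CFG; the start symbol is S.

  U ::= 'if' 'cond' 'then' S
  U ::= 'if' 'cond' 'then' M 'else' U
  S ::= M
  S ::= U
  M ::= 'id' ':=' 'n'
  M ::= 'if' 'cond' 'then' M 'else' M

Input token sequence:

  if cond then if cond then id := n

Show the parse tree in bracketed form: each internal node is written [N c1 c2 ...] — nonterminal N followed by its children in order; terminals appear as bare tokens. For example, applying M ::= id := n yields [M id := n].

[S [U if cond then [S [U if cond then [S [M id := n]]]]]]

S
U
if cond then S
if cond then U
if cond then if cond then S
if cond then if cond then M
if cond then if cond then id := n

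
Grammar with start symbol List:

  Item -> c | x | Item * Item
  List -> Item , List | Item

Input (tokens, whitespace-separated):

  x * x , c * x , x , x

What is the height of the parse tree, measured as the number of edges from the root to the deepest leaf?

5

[List [Item [Item x] * [Item x]] , [List [Item [Item c] * [Item x]] , [List [Item x] , [List [Item x]]]]]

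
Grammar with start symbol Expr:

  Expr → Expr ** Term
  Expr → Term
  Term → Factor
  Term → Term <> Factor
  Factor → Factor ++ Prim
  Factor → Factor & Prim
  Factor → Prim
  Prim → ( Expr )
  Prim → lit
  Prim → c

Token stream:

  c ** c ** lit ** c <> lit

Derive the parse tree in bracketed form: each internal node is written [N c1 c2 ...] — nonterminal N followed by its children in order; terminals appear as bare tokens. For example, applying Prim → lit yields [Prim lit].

Expr
Expr ** Term
Expr ** Term ** Term
Expr ** Term ** Term ** Term
Term ** Term ** Term ** Term
Factor ** Term ** Term ** Term
Prim ** Term ** Term ** Term
c ** Term ** Term ** Term
c ** Factor ** Term ** Term
c ** Prim ** Term ** Term
c ** c ** Term ** Term
c ** c ** Factor ** Term
c ** c ** Prim ** Term
c ** c ** lit ** Term
c ** c ** lit ** Term <> Factor
c ** c ** lit ** Factor <> Factor
c ** c ** lit ** Prim <> Factor
c ** c ** lit ** c <> Factor
c ** c ** lit ** c <> Prim
c ** c ** lit ** c <> lit

[Expr [Expr [Expr [Expr [Term [Factor [Prim c]]]] ** [Term [Factor [Prim c]]]] ** [Term [Factor [Prim lit]]]] ** [Term [Term [Factor [Prim c]]] <> [Factor [Prim lit]]]]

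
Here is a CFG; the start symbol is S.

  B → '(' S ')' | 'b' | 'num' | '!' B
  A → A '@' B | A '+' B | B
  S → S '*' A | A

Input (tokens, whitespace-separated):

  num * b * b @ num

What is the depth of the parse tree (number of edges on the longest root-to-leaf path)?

[S [S [S [A [B num]]] * [A [B b]]] * [A [A [B b]] @ [B num]]]

5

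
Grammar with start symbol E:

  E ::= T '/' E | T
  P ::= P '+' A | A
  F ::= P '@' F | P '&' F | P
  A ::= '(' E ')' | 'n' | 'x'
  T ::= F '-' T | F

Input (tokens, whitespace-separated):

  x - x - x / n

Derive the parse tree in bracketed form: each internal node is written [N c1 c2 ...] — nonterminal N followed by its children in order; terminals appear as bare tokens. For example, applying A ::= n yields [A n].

E
T / E
F - T / E
P - T / E
A - T / E
x - T / E
x - F - T / E
x - P - T / E
x - A - T / E
x - x - T / E
x - x - F / E
x - x - P / E
x - x - A / E
x - x - x / E
x - x - x / T
x - x - x / F
x - x - x / P
x - x - x / A
x - x - x / n

[E [T [F [P [A x]]] - [T [F [P [A x]]] - [T [F [P [A x]]]]]] / [E [T [F [P [A n]]]]]]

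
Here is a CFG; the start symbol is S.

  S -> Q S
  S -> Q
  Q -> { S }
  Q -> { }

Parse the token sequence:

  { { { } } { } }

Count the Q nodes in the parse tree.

4

[S [Q { [S [Q { [S [Q { }]] }] [S [Q { }]]] }]]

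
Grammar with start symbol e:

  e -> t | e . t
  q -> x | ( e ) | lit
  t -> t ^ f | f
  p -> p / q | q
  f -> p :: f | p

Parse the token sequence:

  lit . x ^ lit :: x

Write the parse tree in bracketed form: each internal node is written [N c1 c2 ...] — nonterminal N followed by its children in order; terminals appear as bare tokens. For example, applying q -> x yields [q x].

e
e . t
t . t
f . t
p . t
q . t
lit . t
lit . t ^ f
lit . f ^ f
lit . p ^ f
lit . q ^ f
lit . x ^ f
lit . x ^ p :: f
lit . x ^ q :: f
lit . x ^ lit :: f
lit . x ^ lit :: p
lit . x ^ lit :: q
lit . x ^ lit :: x

[e [e [t [f [p [q lit]]]]] . [t [t [f [p [q x]]]] ^ [f [p [q lit]] :: [f [p [q x]]]]]]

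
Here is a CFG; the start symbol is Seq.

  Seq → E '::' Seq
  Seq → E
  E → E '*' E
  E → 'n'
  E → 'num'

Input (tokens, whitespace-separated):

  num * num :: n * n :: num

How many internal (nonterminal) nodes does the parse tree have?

10

[Seq [E [E num] * [E num]] :: [Seq [E [E n] * [E n]] :: [Seq [E num]]]]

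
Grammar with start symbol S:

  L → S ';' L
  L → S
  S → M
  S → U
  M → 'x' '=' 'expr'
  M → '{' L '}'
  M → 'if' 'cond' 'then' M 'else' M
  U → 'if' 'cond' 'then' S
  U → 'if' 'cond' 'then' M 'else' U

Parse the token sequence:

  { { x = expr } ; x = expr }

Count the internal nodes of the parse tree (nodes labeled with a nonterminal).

[S [M { [L [S [M { [L [S [M x = expr]]] }]] ; [L [S [M x = expr]]]] }]]

11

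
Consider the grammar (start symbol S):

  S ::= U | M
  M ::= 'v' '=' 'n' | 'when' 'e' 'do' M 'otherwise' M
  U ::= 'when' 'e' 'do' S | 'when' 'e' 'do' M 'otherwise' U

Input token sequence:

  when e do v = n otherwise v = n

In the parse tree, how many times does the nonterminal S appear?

[S [M when e do [M v = n] otherwise [M v = n]]]

1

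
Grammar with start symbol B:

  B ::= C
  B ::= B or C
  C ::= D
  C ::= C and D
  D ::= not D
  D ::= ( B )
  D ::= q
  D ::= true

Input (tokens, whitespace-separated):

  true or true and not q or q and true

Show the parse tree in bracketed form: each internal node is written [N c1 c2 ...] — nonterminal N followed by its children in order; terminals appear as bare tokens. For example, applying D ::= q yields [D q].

B
B or C
B or C or C
C or C or C
D or C or C
true or C or C
true or C and D or C
true or D and D or C
true or true and D or C
true or true and not D or C
true or true and not q or C
true or true and not q or C and D
true or true and not q or D and D
true or true and not q or q and D
true or true and not q or q and true

[B [B [B [C [D true]]] or [C [C [D true]] and [D not [D q]]]] or [C [C [D q]] and [D true]]]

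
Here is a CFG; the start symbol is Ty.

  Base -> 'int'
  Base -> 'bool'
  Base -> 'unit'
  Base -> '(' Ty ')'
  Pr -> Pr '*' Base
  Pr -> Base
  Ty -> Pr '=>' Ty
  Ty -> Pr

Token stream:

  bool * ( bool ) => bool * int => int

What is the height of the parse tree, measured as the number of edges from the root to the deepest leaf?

[Ty [Pr [Pr [Base bool]] * [Base ( [Ty [Pr [Base bool]]] )]] => [Ty [Pr [Pr [Base bool]] * [Base int]] => [Ty [Pr [Base int]]]]]

6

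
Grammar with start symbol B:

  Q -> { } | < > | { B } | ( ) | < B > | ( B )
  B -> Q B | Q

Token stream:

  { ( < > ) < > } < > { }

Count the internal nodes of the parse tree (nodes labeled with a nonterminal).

12

[B [Q { [B [Q ( [B [Q < >]] )] [B [Q < >]]] }] [B [Q < >] [B [Q { }]]]]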